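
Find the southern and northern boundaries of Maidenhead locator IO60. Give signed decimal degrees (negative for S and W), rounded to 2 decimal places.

Field I=8, O=14: +8·20° lon, +14·10° lat → SW at lon -20°, lat 50°.
Square 6, 0: +6·2° lon, +0·1° lat → SW at lon -8°, lat 50°.
Cell spans 2° lon × 1° lat.
south 50.00, north 51.00.

50.00, 51.00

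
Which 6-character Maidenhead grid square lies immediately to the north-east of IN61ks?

IN61lt

Longitude subsquare k = 10; +1 → 11 = l.
Latitude subsquare s = 18; +1 → 19 = t.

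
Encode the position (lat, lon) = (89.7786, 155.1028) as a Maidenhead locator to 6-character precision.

QR79ns

Add 180° to longitude and 90° to latitude: 335.1028, 179.7786.
Field (20°×10°, letters A–R): lon ⌊335.1028/20⌋ = 16 → Q; lat ⌊179.7786/10⌋ = 17 → R.
Square (2°×1°, digits 0–9): lon ⌊15.1028/2⌋ = 7; lat ⌊9.7786/1⌋ = 9.
Subsquare (5′×2.5′, letters a–x): lon ⌊1.1028/0.0833333⌋ = 13 → n; lat ⌊0.7786/0.0416667⌋ = 18 → s.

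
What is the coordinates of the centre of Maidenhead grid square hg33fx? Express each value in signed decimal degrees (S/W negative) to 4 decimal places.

-26.0208, -33.5417

Field H=7, G=6: +7·20° lon, +6·10° lat → SW at lon -40°, lat -30°.
Square 3, 3: +3·2° lon, +3·1° lat → SW at lon -34°, lat -27°.
Subsquare f=5, x=23: +5·0.0833333° lon, +23·0.0416667° lat → SW at lon -33.5833°, lat -26.0417°.
Cell spans 0.0833333° lon × 0.0416667° lat. Centre is SW corner plus half of each.
latitude -26.0208, longitude -33.5417.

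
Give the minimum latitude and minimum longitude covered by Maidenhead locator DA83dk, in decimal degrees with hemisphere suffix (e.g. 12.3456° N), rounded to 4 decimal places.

Field D=3, A=0: +3·20° lon, +0·10° lat → SW at lon -120°, lat -90°.
Square 8, 3: +8·2° lon, +3·1° lat → SW at lon -104°, lat -87°.
Subsquare d=3, k=10: +3·0.0833333° lon, +10·0.0416667° lat → SW at lon -103.75°, lat -86.5833°.
latitude 86.5833° S, longitude 103.7500° W.

86.5833° S, 103.7500° W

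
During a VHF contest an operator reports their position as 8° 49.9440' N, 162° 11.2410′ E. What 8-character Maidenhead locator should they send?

Add 180° to longitude and 90° to latitude: 342.18735, 98.83240.
Field (20°×10°, letters A–R): 342.18735/20 → 17 → R, 98.83240/10 → 9 → J; chars RJ.
Square (2°×1°, digits 0–9): 2.18735/2 → 1, 8.83240/1 → 8; chars 18.
Subsquare (5′×2.5′, letters a–x): 0.18735/0.0833333 → 2 → c, 0.83240/0.0416667 → 19 → t; chars ct.
Extended square (30″×15″, digits 0–9): 0.02068/0.00833333 → 2, 0.04073/0.00416667 → 9; chars 29.

RJ18ct29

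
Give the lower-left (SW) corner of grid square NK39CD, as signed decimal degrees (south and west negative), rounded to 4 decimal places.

19.1250, 86.1667

Field N=13, K=10: +13·20° lon, +10·10° lat → SW at lon 80°, lat 10°.
Square 3, 9: +3·2° lon, +9·1° lat → SW at lon 86°, lat 19°.
Subsquare c=2, d=3: +2·0.0833333° lon, +3·0.0416667° lat → SW at lon 86.1667°, lat 19.125°.
latitude 19.1250, longitude 86.1667.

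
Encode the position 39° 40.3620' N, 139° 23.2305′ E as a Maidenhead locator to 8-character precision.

PM99qq61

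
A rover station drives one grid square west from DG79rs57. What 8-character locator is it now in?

DG79rs47

Longitude extended square 5; −1 → 4.
The latitude characters are unchanged.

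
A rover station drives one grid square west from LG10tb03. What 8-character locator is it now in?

Longitude extended square 0; −1 → -1, wraps to 9, carry into subsquare.
Longitude subsquare t = 19; −1 → 18 = s.
The latitude characters are unchanged.

LG10sb93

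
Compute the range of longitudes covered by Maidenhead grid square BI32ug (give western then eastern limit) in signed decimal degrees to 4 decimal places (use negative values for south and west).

Field B=1, I=8: +1·20° lon, +8·10° lat → SW at lon -160°, lat -10°.
Square 3, 2: +3·2° lon, +2·1° lat → SW at lon -154°, lat -8°.
Subsquare u=20, g=6: +20·0.0833333° lon, +6·0.0416667° lat → SW at lon -152.333°, lat -7.75°.
Cell spans 0.0833333° lon × 0.0416667° lat.
west -152.3333, east -152.2500.

-152.3333, -152.2500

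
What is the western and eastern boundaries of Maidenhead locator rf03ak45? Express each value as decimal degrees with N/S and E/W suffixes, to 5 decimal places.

160.03333° E, 160.04167° E

Field R=17, F=5: +17·20° lon, +5·10° lat → SW at lon 160°, lat -40°.
Square 0, 3: +0·2° lon, +3·1° lat → SW at lon 160°, lat -37°.
Subsquare a=0, k=10: +0·0.0833333° lon, +10·0.0416667° lat → SW at lon 160°, lat -36.5833°.
Extended square 4, 5: +4·0.00833333° lon, +5·0.00416667° lat → SW at lon 160.033°, lat -36.5625°.
Cell spans 0.00833333° lon × 0.00416667° lat.
west 160.03333° E, east 160.04167° E.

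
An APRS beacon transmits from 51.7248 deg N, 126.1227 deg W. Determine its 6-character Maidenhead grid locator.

Shift to the Maidenhead origin (180°W, 90°S): lon 53.8773, lat 141.7248.
Field: 53.8773/20 → 2 → C, 141.7248/10 → 14 → O; chars CO.
Square: 13.8773/2 → 6, 1.7248/1 → 1; chars 61.
Subsquare: 1.8773/0.0833333 → 22 → w, 0.7248/0.0416667 → 17 → r; chars wr.

CO61wr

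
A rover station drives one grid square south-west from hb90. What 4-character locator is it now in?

Longitude square 9; −1 → 8.
Latitude square 0; −1 → -1, wraps to 9, carry into field.
Latitude field B = 1; −1 → 0 = A.

HA89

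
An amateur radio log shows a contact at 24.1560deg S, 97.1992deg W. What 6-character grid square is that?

EG15ju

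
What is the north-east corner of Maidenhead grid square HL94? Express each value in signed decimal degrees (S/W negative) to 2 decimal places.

25.00, -20.00

Field H=7, L=11: +7·20° lon, +11·10° lat → SW at lon -40°, lat 20°.
Square 9, 4: +9·2° lon, +4·1° lat → SW at lon -22°, lat 24°.
Cell spans 2° lon × 1° lat. NE corner is SW corner plus one full cell.
latitude 25.00, longitude -20.00.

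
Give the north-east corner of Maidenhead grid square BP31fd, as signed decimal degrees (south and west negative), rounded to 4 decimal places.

Field B=1, P=15: +1·20° lon, +15·10° lat → SW at lon -160°, lat 60°.
Square 3, 1: +3·2° lon, +1·1° lat → SW at lon -154°, lat 61°.
Subsquare f=5, d=3: +5·0.0833333° lon, +3·0.0416667° lat → SW at lon -153.583°, lat 61.125°.
Cell spans 0.0833333° lon × 0.0416667° lat. NE corner is SW corner plus one full cell.
latitude 61.1667, longitude -153.5000.

61.1667, -153.5000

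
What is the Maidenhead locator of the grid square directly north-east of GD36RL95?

GD36sl06

Longitude extended square 9; +1 → 10, wraps to 0, carry into subsquare.
Longitude subsquare r = 17; +1 → 18 = s.
Latitude extended square 5; +1 → 6.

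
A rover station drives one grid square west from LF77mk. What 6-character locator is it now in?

Longitude subsquare m = 12; −1 → 11 = l.
The latitude characters are unchanged.

LF77lk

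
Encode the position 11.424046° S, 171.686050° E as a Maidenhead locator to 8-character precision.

RH58un28

Offset from 180°W / 90°S: lon 351.68605°, lat 78.57595°.
Field (20°×10°, letters A–R): lon ⌊351.68605/20⌋ = 17 → R; lat ⌊78.57595/10⌋ = 7 → H.
Square (2°×1°, digits 0–9): lon ⌊11.68605/2⌋ = 5; lat ⌊8.57595/1⌋ = 8.
Subsquare (5′×2.5′, letters a–x): lon ⌊1.68605/0.0833333⌋ = 20 → u; lat ⌊0.57595/0.0416667⌋ = 13 → n.
Extended square (30″×15″, digits 0–9): lon ⌊0.01938/0.00833333⌋ = 2; lat ⌊0.03429/0.00416667⌋ = 8.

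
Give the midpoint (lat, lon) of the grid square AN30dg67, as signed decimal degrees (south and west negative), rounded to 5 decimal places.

40.28125, -173.69583

Field A=0, N=13: +0·20° lon, +13·10° lat → SW at lon -180°, lat 40°.
Square 3, 0: +3·2° lon, +0·1° lat → SW at lon -174°, lat 40°.
Subsquare d=3, g=6: +3·0.0833333° lon, +6·0.0416667° lat → SW at lon -173.75°, lat 40.25°.
Extended square 6, 7: +6·0.00833333° lon, +7·0.00416667° lat → SW at lon -173.7°, lat 40.2792°.
Cell spans 0.00833333° lon × 0.00416667° lat. Centre is SW corner plus half of each.
latitude 40.28125, longitude -173.69583.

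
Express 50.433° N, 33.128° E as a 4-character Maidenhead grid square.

KO60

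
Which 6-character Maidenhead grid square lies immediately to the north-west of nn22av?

NN12xw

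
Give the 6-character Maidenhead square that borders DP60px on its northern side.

DP61pa

Latitude subsquare x = 23; +1 → 24, wraps to 0 = a, carry into square.
Latitude square 0; +1 → 1.
The longitude characters are unchanged.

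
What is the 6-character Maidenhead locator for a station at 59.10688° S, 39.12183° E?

KD90nv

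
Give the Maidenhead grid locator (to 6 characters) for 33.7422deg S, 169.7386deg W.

AF56dg

Add 180° to longitude and 90° to latitude: 10.2614, 56.2578.
Field: 10.2614/20 → 0 → A, 56.2578/10 → 5 → F; chars AF.
Square: 10.2614/2 → 5, 6.2578/1 → 6; chars 56.
Subsquare: 0.2614/0.0833333 → 3 → d, 0.2578/0.0416667 → 6 → g; chars dg.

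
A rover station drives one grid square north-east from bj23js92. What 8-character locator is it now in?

Longitude extended square 9; +1 → 10, wraps to 0, carry into subsquare.
Longitude subsquare j = 9; +1 → 10 = k.
Latitude extended square 2; +1 → 3.

BJ23ks03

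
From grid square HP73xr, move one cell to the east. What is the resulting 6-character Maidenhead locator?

HP83ar

Longitude subsquare x = 23; +1 → 24, wraps to 0 = a, carry into square.
Longitude square 7; +1 → 8.
The latitude characters are unchanged.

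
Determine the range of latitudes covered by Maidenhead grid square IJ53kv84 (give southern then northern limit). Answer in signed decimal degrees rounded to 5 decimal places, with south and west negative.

Field I=8, J=9: +8·20° lon, +9·10° lat → SW at lon -20°, lat 0°.
Square 5, 3: +5·2° lon, +3·1° lat → SW at lon -10°, lat 3°.
Subsquare k=10, v=21: +10·0.0833333° lon, +21·0.0416667° lat → SW at lon -9.16667°, lat 3.875°.
Extended square 8, 4: +8·0.00833333° lon, +4·0.00416667° lat → SW at lon -9.1°, lat 3.89167°.
Cell spans 0.00833333° lon × 0.00416667° lat.
south 3.89167, north 3.89583.

3.89167, 3.89583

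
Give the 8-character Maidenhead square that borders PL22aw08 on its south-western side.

Longitude extended square 0; −1 → -1, wraps to 9, carry into subsquare.
Longitude subsquare a = 0; −1 → -1, wraps to 23 = x, carry into square.
Longitude square 2; −1 → 1.
Latitude extended square 8; −1 → 7.

PL12xw97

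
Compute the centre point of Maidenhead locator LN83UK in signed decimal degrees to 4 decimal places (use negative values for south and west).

43.4375, 57.7083

Field L=11, N=13: +11·20° lon, +13·10° lat → SW at lon 40°, lat 40°.
Square 8, 3: +8·2° lon, +3·1° lat → SW at lon 56°, lat 43°.
Subsquare u=20, k=10: +20·0.0833333° lon, +10·0.0416667° lat → SW at lon 57.6667°, lat 43.4167°.
Cell spans 0.0833333° lon × 0.0416667° lat. Centre is SW corner plus half of each.
latitude 43.4375, longitude 57.7083.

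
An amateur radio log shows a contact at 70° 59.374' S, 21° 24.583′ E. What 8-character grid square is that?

KB09qa92

Offset from 180°W / 90°S: lon 201.40972°, lat 19.01043°.
Field (20°×10°, letters A–R): lon ⌊201.40972/20⌋ = 10 → K; lat ⌊19.01043/10⌋ = 1 → B.
Square (2°×1°, digits 0–9): lon ⌊1.40972/2⌋ = 0; lat ⌊9.01043/1⌋ = 9.
Subsquare (5′×2.5′, letters a–x): lon ⌊1.40972/0.0833333⌋ = 16 → q; lat ⌊0.01043/0.0416667⌋ = 0 → a.
Extended square (30″×15″, digits 0–9): lon ⌊0.07638/0.00833333⌋ = 9; lat ⌊0.01043/0.00416667⌋ = 2.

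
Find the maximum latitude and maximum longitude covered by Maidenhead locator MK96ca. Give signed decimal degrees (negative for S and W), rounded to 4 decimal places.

16.0417, 78.2500

Field M=12, K=10: +12·20° lon, +10·10° lat → SW at lon 60°, lat 10°.
Square 9, 6: +9·2° lon, +6·1° lat → SW at lon 78°, lat 16°.
Subsquare c=2, a=0: +2·0.0833333° lon, +0·0.0416667° lat → SW at lon 78.1667°, lat 16°.
Cell spans 0.0833333° lon × 0.0416667° lat. NE corner is SW corner plus one full cell.
latitude 16.0417, longitude 78.2500.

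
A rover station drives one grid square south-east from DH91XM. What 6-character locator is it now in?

EH01al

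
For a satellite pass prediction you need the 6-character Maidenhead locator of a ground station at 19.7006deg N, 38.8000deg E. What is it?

KK99jq

Add 180° to longitude and 90° to latitude: 218.8000, 109.7006.
Field: lon ⌊218.8000/20⌋ = 10 → K; lat ⌊109.7006/10⌋ = 10 → K.
Square: lon ⌊18.8000/2⌋ = 9; lat ⌊9.7006/1⌋ = 9.
Subsquare: lon ⌊0.8000/0.0833333⌋ = 9 → j; lat ⌊0.7006/0.0416667⌋ = 16 → q.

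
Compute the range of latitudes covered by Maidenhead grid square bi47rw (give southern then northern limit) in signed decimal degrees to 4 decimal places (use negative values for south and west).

-2.0833, -2.0417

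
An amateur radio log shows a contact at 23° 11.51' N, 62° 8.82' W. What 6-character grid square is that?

Shift to the Maidenhead origin (180°W, 90°S): lon 117.8530, lat 113.1918.
Field (20°×10°, letters A–R): 117.8530/20 → 5 → F, 113.1918/10 → 11 → L; chars FL.
Square (2°×1°, digits 0–9): 17.8530/2 → 8, 3.1918/1 → 3; chars 83.
Subsquare (5′×2.5′, letters a–x): 1.8530/0.0833333 → 22 → w, 0.1918/0.0416667 → 4 → e; chars we.

FL83we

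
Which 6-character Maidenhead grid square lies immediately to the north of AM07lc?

AM07ld

Latitude subsquare c = 2; +1 → 3 = d.
The longitude characters are unchanged.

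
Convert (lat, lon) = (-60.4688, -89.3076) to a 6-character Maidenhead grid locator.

Add 180° to longitude and 90° to latitude: 90.6924, 29.5312.
Field: 90.6924/20 → 4 → E, 29.5312/10 → 2 → C; chars EC.
Square: 10.6924/2 → 5, 9.5312/1 → 9; chars 59.
Subsquare: 0.6924/0.0833333 → 8 → i, 0.5312/0.0416667 → 12 → m; chars im.

EC59im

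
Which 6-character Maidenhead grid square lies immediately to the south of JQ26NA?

JQ25nx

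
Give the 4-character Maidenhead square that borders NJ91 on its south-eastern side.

OJ00

Longitude square 9; +1 → 10, wraps to 0, carry into field.
Longitude field N = 13; +1 → 14 = O.
Latitude square 1; −1 → 0.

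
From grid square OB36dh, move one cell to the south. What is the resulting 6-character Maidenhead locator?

Latitude subsquare h = 7; −1 → 6 = g.
The longitude characters are unchanged.

OB36dg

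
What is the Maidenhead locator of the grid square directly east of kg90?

LG00

Longitude square 9; +1 → 10, wraps to 0, carry into field.
Longitude field K = 10; +1 → 11 = L.
The latitude characters are unchanged.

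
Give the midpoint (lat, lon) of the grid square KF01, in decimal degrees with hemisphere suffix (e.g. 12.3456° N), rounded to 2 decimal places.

Field K=10, F=5: +10·20° lon, +5·10° lat → SW at lon 20°, lat -40°.
Square 0, 1: +0·2° lon, +1·1° lat → SW at lon 20°, lat -39°.
Cell spans 2° lon × 1° lat. Centre is SW corner plus half of each.
latitude 38.50° S, longitude 21.00° E.

38.50° S, 21.00° E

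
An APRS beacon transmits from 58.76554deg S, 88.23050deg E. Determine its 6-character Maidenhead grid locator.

Offset from 180°W / 90°S: lon 268.2305°, lat 31.2345°.
Field: 268.2305/20 → 13 → N, 31.2345/10 → 3 → D; chars ND.
Square: 8.2305/2 → 4, 1.2345/1 → 1; chars 41.
Subsquare: 0.2305/0.0833333 → 2 → c, 0.2345/0.0416667 → 5 → f; chars cf.

ND41cf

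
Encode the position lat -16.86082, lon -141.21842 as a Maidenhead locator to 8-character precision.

Shift to the Maidenhead origin (180°W, 90°S): lon 38.78158, lat 73.13918.
Field: 38.78158/20 → 1 → B, 73.13918/10 → 7 → H; chars BH.
Square: 18.78158/2 → 9, 3.13918/1 → 3; chars 93.
Subsquare: 0.78158/0.0833333 → 9 → j, 0.13918/0.0416667 → 3 → d; chars jd.
Extended square: 0.03158/0.00833333 → 3, 0.01418/0.00416667 → 3; chars 33.

BH93jd33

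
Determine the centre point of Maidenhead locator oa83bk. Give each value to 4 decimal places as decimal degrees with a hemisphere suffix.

Field O=14, A=0: +14·20° lon, +0·10° lat → SW at lon 100°, lat -90°.
Square 8, 3: +8·2° lon, +3·1° lat → SW at lon 116°, lat -87°.
Subsquare b=1, k=10: +1·0.0833333° lon, +10·0.0416667° lat → SW at lon 116.083°, lat -86.5833°.
Cell spans 0.0833333° lon × 0.0416667° lat. Centre is SW corner plus half of each.
latitude 86.5625° S, longitude 116.1250° E.

86.5625° S, 116.1250° E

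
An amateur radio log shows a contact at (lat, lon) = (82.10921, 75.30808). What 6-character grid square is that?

MR72pc

Shift to the Maidenhead origin (180°W, 90°S): lon 255.3081, lat 172.1092.
Field: lon ⌊255.3081/20⌋ = 12 → M; lat ⌊172.1092/10⌋ = 17 → R.
Square: lon ⌊15.3081/2⌋ = 7; lat ⌊2.1092/1⌋ = 2.
Subsquare: lon ⌊1.3081/0.0833333⌋ = 15 → p; lat ⌊0.1092/0.0416667⌋ = 2 → c.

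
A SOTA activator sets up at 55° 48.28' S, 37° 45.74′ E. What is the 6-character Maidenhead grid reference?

Add 180° to longitude and 90° to latitude: 217.7623, 34.1953.
Field (20°×10°, letters A–R): lon ⌊217.7623/20⌋ = 10 → K; lat ⌊34.1953/10⌋ = 3 → D.
Square (2°×1°, digits 0–9): lon ⌊17.7623/2⌋ = 8; lat ⌊4.1953/1⌋ = 4.
Subsquare (5′×2.5′, letters a–x): lon ⌊1.7623/0.0833333⌋ = 21 → v; lat ⌊0.1953/0.0416667⌋ = 4 → e.

KD84ve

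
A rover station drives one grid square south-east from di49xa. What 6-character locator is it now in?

DI58ax

Longitude subsquare x = 23; +1 → 24, wraps to 0 = a, carry into square.
Longitude square 4; +1 → 5.
Latitude subsquare a = 0; −1 → -1, wraps to 23 = x, carry into square.
Latitude square 9; −1 → 8.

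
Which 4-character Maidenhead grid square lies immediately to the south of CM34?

Latitude square 4; −1 → 3.
The longitude characters are unchanged.

CM33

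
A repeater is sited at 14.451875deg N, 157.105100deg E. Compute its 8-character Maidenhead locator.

Offset from 180°W / 90°S: lon 337.10510°, lat 104.45188°.
Field: lon ⌊337.10510/20⌋ = 16 → Q; lat ⌊104.45188/10⌋ = 10 → K.
Square: lon ⌊17.10510/2⌋ = 8; lat ⌊4.45188/1⌋ = 4.
Subsquare: lon ⌊1.10510/0.0833333⌋ = 13 → n; lat ⌊0.45188/0.0416667⌋ = 10 → k.
Extended square: lon ⌊0.02177/0.00833333⌋ = 2; lat ⌊0.03521/0.00416667⌋ = 8.

QK84nk28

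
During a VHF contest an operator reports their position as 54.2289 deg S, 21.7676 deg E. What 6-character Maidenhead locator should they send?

Add 180° to longitude and 90° to latitude: 201.7676, 35.7711.
Field: lon ⌊201.7676/20⌋ = 10 → K; lat ⌊35.7711/10⌋ = 3 → D.
Square: lon ⌊1.7676/2⌋ = 0; lat ⌊5.7711/1⌋ = 5.
Subsquare: lon ⌊1.7676/0.0833333⌋ = 21 → v; lat ⌊0.7711/0.0416667⌋ = 18 → s.

KD05vs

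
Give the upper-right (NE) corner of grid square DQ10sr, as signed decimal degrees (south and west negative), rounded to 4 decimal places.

Field D=3, Q=16: +3·20° lon, +16·10° lat → SW at lon -120°, lat 70°.
Square 1, 0: +1·2° lon, +0·1° lat → SW at lon -118°, lat 70°.
Subsquare s=18, r=17: +18·0.0833333° lon, +17·0.0416667° lat → SW at lon -116.5°, lat 70.7083°.
Cell spans 0.0833333° lon × 0.0416667° lat. NE corner is SW corner plus one full cell.
latitude 70.7500, longitude -116.4167.

70.7500, -116.4167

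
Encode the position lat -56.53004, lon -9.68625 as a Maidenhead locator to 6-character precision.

ID53dl

Add 180° to longitude and 90° to latitude: 170.3137, 33.4700.
Field: lon ⌊170.3137/20⌋ = 8 → I; lat ⌊33.4700/10⌋ = 3 → D.
Square: lon ⌊10.3137/2⌋ = 5; lat ⌊3.4700/1⌋ = 3.
Subsquare: lon ⌊0.3137/0.0833333⌋ = 3 → d; lat ⌊0.4700/0.0416667⌋ = 11 → l.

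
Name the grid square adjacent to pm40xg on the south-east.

PM50af

Longitude subsquare x = 23; +1 → 24, wraps to 0 = a, carry into square.
Longitude square 4; +1 → 5.
Latitude subsquare g = 6; −1 → 5 = f.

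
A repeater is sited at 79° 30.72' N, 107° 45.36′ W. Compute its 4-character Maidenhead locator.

Offset from 180°W / 90°S: lon 72.24°, lat 169.51°.
Field: 72.24/20 → 3 → D, 169.51/10 → 16 → Q; chars DQ.
Square: 12.24/2 → 6, 9.51/1 → 9; chars 69.

DQ69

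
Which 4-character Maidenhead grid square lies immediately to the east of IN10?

IN20

Longitude square 1; +1 → 2.
The latitude characters are unchanged.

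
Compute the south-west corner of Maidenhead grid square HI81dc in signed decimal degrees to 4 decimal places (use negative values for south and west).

-8.9167, -23.7500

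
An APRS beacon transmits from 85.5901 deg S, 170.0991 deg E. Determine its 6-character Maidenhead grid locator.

RA54bj

Shift to the Maidenhead origin (180°W, 90°S): lon 350.0991, lat 4.4099.
Field: 350.0991/20 → 17 → R, 4.4099/10 → 0 → A; chars RA.
Square: 10.0991/2 → 5, 4.4099/1 → 4; chars 54.
Subsquare: 0.0991/0.0833333 → 1 → b, 0.4099/0.0416667 → 9 → j; chars bj.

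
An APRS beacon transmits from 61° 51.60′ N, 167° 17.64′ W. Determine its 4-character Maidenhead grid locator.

Add 180° to longitude and 90° to latitude: 12.71, 151.86.
Field: lon ⌊12.71/20⌋ = 0 → A; lat ⌊151.86/10⌋ = 15 → P.
Square: lon ⌊12.71/2⌋ = 6; lat ⌊1.86/1⌋ = 1.

AP61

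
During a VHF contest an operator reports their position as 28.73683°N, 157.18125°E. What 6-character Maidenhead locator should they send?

QL88or

Add 180° to longitude and 90° to latitude: 337.1812, 118.7368.
Field: 337.1812/20 → 16 → Q, 118.7368/10 → 11 → L; chars QL.
Square: 17.1812/2 → 8, 8.7368/1 → 8; chars 88.
Subsquare: 1.1812/0.0833333 → 14 → o, 0.7368/0.0416667 → 17 → r; chars or.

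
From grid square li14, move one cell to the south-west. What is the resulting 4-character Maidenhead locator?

Longitude square 1; −1 → 0.
Latitude square 4; −1 → 3.

LI03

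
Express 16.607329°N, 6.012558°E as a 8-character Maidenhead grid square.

Shift to the Maidenhead origin (180°W, 90°S): lon 186.01256, lat 106.60733.
Field: lon ⌊186.01256/20⌋ = 9 → J; lat ⌊106.60733/10⌋ = 10 → K.
Square: lon ⌊6.01256/2⌋ = 3; lat ⌊6.60733/1⌋ = 6.
Subsquare: lon ⌊0.01256/0.0833333⌋ = 0 → a; lat ⌊0.60733/0.0416667⌋ = 14 → o.
Extended square: lon ⌊0.01256/0.00833333⌋ = 1; lat ⌊0.02400/0.00416667⌋ = 5.

JK36ao15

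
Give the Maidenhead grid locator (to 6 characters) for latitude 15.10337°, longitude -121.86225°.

CK95bc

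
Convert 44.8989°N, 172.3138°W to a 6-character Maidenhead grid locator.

AN34uv

Shift to the Maidenhead origin (180°W, 90°S): lon 7.6862, lat 134.8989.
Field: lon ⌊7.6862/20⌋ = 0 → A; lat ⌊134.8989/10⌋ = 13 → N.
Square: lon ⌊7.6862/2⌋ = 3; lat ⌊4.8989/1⌋ = 4.
Subsquare: lon ⌊1.6862/0.0833333⌋ = 20 → u; lat ⌊0.8989/0.0416667⌋ = 21 → v.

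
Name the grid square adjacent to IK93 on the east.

JK03

Longitude square 9; +1 → 10, wraps to 0, carry into field.
Longitude field I = 8; +1 → 9 = J.
The latitude characters are unchanged.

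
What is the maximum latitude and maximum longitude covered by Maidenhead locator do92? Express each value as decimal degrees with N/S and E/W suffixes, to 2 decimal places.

53.00° N, 100.00° W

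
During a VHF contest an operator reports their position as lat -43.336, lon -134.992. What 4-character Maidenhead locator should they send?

CE26

Shift to the Maidenhead origin (180°W, 90°S): lon 45.01, lat 46.66.
Field (20°×10°, letters A–R): 45.01/20 → 2 → C, 46.66/10 → 4 → E; chars CE.
Square (2°×1°, digits 0–9): 5.01/2 → 2, 6.66/1 → 6; chars 26.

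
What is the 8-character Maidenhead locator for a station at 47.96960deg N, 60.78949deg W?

Offset from 180°W / 90°S: lon 119.21051°, lat 137.96960°.
Field (20°×10°, letters A–R): 119.21051/20 → 5 → F, 137.96960/10 → 13 → N; chars FN.
Square (2°×1°, digits 0–9): 19.21051/2 → 9, 7.96960/1 → 7; chars 97.
Subsquare (5′×2.5′, letters a–x): 1.21051/0.0833333 → 14 → o, 0.96960/0.0416667 → 23 → x; chars ox.
Extended square (30″×15″, digits 0–9): 0.04384/0.00833333 → 5, 0.01127/0.00416667 → 2; chars 52.

FN97ox52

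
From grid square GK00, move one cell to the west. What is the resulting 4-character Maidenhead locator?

Longitude square 0; −1 → -1, wraps to 9, carry into field.
Longitude field G = 6; −1 → 5 = F.
The latitude characters are unchanged.

FK90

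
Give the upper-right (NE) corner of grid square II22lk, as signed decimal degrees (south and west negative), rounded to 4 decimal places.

Field I=8, I=8: +8·20° lon, +8·10° lat → SW at lon -20°, lat -10°.
Square 2, 2: +2·2° lon, +2·1° lat → SW at lon -16°, lat -8°.
Subsquare l=11, k=10: +11·0.0833333° lon, +10·0.0416667° lat → SW at lon -15.0833°, lat -7.58333°.
Cell spans 0.0833333° lon × 0.0416667° lat. NE corner is SW corner plus one full cell.
latitude -7.5417, longitude -15.0000.

-7.5417, -15.0000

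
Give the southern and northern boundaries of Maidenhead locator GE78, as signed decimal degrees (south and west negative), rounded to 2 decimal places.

-42.00, -41.00

Field G=6, E=4: +6·20° lon, +4·10° lat → SW at lon -60°, lat -50°.
Square 7, 8: +7·2° lon, +8·1° lat → SW at lon -46°, lat -42°.
Cell spans 2° lon × 1° lat.
south -42.00, north -41.00.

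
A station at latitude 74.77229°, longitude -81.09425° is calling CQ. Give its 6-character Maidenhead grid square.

Offset from 180°W / 90°S: lon 98.9057°, lat 164.7723°.
Field (20°×10°, letters A–R): 98.9057/20 → 4 → E, 164.7723/10 → 16 → Q; chars EQ.
Square (2°×1°, digits 0–9): 18.9057/2 → 9, 4.7723/1 → 4; chars 94.
Subsquare (5′×2.5′, letters a–x): 0.9057/0.0833333 → 10 → k, 0.7723/0.0416667 → 18 → s; chars ks.

EQ94ks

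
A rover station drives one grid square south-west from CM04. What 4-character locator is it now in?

BM93

Longitude square 0; −1 → -1, wraps to 9, carry into field.
Longitude field C = 2; −1 → 1 = B.
Latitude square 4; −1 → 3.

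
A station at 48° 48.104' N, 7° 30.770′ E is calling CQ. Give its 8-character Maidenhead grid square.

JN38st12

Add 180° to longitude and 90° to latitude: 187.51283, 138.80173.
Field: lon ⌊187.51283/20⌋ = 9 → J; lat ⌊138.80173/10⌋ = 13 → N.
Square: lon ⌊7.51283/2⌋ = 3; lat ⌊8.80173/1⌋ = 8.
Subsquare: lon ⌊1.51283/0.0833333⌋ = 18 → s; lat ⌊0.80173/0.0416667⌋ = 19 → t.
Extended square: lon ⌊0.01283/0.00833333⌋ = 1; lat ⌊0.01007/0.00416667⌋ = 2.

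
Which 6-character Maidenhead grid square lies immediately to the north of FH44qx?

FH45qa

Latitude subsquare x = 23; +1 → 24, wraps to 0 = a, carry into square.
Latitude square 4; +1 → 5.
The longitude characters are unchanged.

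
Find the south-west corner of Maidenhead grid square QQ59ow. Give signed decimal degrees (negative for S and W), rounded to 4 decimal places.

Field Q=16, Q=16: +16·20° lon, +16·10° lat → SW at lon 140°, lat 70°.
Square 5, 9: +5·2° lon, +9·1° lat → SW at lon 150°, lat 79°.
Subsquare o=14, w=22: +14·0.0833333° lon, +22·0.0416667° lat → SW at lon 151.167°, lat 79.9167°.
latitude 79.9167, longitude 151.1667.

79.9167, 151.1667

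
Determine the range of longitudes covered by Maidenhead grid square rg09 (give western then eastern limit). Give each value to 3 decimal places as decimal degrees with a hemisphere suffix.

Field R=17, G=6: +17·20° lon, +6·10° lat → SW at lon 160°, lat -30°.
Square 0, 9: +0·2° lon, +9·1° lat → SW at lon 160°, lat -21°.
Cell spans 2° lon × 1° lat.
west 160.000° E, east 162.000° E.

160.000° E, 162.000° E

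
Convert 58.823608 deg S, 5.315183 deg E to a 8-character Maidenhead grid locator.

Offset from 180°W / 90°S: lon 185.31518°, lat 31.17639°.
Field: lon ⌊185.31518/20⌋ = 9 → J; lat ⌊31.17639/10⌋ = 3 → D.
Square: lon ⌊5.31518/2⌋ = 2; lat ⌊1.17639/1⌋ = 1.
Subsquare: lon ⌊1.31518/0.0833333⌋ = 15 → p; lat ⌊0.17639/0.0416667⌋ = 4 → e.
Extended square: lon ⌊0.06518/0.00833333⌋ = 7; lat ⌊0.00973/0.00416667⌋ = 2.

JD21pe72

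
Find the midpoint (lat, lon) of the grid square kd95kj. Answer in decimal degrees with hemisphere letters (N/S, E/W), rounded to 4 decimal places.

Field K=10, D=3: +10·20° lon, +3·10° lat → SW at lon 20°, lat -60°.
Square 9, 5: +9·2° lon, +5·1° lat → SW at lon 38°, lat -55°.
Subsquare k=10, j=9: +10·0.0833333° lon, +9·0.0416667° lat → SW at lon 38.8333°, lat -54.625°.
Cell spans 0.0833333° lon × 0.0416667° lat. Centre is SW corner plus half of each.
latitude 54.6042° S, longitude 38.8750° E.

54.6042° S, 38.8750° E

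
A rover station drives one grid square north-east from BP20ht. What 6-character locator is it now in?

BP20iu

Longitude subsquare h = 7; +1 → 8 = i.
Latitude subsquare t = 19; +1 → 20 = u.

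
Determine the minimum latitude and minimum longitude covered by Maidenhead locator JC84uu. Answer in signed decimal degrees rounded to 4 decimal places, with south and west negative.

-65.1667, 17.6667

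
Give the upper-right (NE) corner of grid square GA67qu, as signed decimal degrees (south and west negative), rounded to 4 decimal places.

Field G=6, A=0: +6·20° lon, +0·10° lat → SW at lon -60°, lat -90°.
Square 6, 7: +6·2° lon, +7·1° lat → SW at lon -48°, lat -83°.
Subsquare q=16, u=20: +16·0.0833333° lon, +20·0.0416667° lat → SW at lon -46.6667°, lat -82.1667°.
Cell spans 0.0833333° lon × 0.0416667° lat. NE corner is SW corner plus one full cell.
latitude -82.1250, longitude -46.5833.

-82.1250, -46.5833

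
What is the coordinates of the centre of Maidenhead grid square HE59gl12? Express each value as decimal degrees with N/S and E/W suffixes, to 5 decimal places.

40.53125° S, 29.48750° W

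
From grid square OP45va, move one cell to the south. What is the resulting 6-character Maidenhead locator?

Latitude subsquare a = 0; −1 → -1, wraps to 23 = x, carry into square.
Latitude square 5; −1 → 4.
The longitude characters are unchanged.

OP44vx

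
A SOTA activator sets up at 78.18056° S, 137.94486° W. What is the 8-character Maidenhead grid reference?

CB11at66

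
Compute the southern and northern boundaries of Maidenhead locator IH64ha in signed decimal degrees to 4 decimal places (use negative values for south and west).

Field I=8, H=7: +8·20° lon, +7·10° lat → SW at lon -20°, lat -20°.
Square 6, 4: +6·2° lon, +4·1° lat → SW at lon -8°, lat -16°.
Subsquare h=7, a=0: +7·0.0833333° lon, +0·0.0416667° lat → SW at lon -7.41667°, lat -16°.
Cell spans 0.0833333° lon × 0.0416667° lat.
south -16.0000, north -15.9583.

-16.0000, -15.9583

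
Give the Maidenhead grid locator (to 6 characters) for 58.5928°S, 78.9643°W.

FD01mj

Add 180° to longitude and 90° to latitude: 101.0357, 31.4072.
Field (20°×10°, letters A–R): lon ⌊101.0357/20⌋ = 5 → F; lat ⌊31.4072/10⌋ = 3 → D.
Square (2°×1°, digits 0–9): lon ⌊1.0357/2⌋ = 0; lat ⌊1.4072/1⌋ = 1.
Subsquare (5′×2.5′, letters a–x): lon ⌊1.0357/0.0833333⌋ = 12 → m; lat ⌊0.4072/0.0416667⌋ = 9 → j.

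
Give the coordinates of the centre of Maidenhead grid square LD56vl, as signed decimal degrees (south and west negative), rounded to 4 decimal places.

-53.5208, 51.7917

Field L=11, D=3: +11·20° lon, +3·10° lat → SW at lon 40°, lat -60°.
Square 5, 6: +5·2° lon, +6·1° lat → SW at lon 50°, lat -54°.
Subsquare v=21, l=11: +21·0.0833333° lon, +11·0.0416667° lat → SW at lon 51.75°, lat -53.5417°.
Cell spans 0.0833333° lon × 0.0416667° lat. Centre is SW corner plus half of each.
latitude -53.5208, longitude 51.7917.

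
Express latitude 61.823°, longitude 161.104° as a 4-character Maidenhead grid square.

RP01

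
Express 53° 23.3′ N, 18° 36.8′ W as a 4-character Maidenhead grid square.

IO03

Add 180° to longitude and 90° to latitude: 161.39, 143.39.
Field (20°×10°, letters A–R): lon ⌊161.39/20⌋ = 8 → I; lat ⌊143.39/10⌋ = 14 → O.
Square (2°×1°, digits 0–9): lon ⌊1.39/2⌋ = 0; lat ⌊3.39/1⌋ = 3.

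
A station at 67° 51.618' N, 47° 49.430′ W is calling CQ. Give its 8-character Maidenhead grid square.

GP67cu16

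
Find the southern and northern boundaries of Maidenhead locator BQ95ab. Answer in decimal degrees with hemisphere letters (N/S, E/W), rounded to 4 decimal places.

Field B=1, Q=16: +1·20° lon, +16·10° lat → SW at lon -160°, lat 70°.
Square 9, 5: +9·2° lon, +5·1° lat → SW at lon -142°, lat 75°.
Subsquare a=0, b=1: +0·0.0833333° lon, +1·0.0416667° lat → SW at lon -142°, lat 75.0417°.
Cell spans 0.0833333° lon × 0.0416667° lat.
south 75.0417° N, north 75.0833° N.

75.0417° N, 75.0833° N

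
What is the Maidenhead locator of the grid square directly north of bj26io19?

BJ26ip10

Latitude extended square 9; +1 → 10, wraps to 0, carry into subsquare.
Latitude subsquare o = 14; +1 → 15 = p.
The longitude characters are unchanged.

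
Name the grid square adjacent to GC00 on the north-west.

Longitude square 0; −1 → -1, wraps to 9, carry into field.
Longitude field G = 6; −1 → 5 = F.
Latitude square 0; +1 → 1.

FC91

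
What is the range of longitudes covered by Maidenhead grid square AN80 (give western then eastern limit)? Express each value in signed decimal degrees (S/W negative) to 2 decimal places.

-164.00, -162.00

Field A=0, N=13: +0·20° lon, +13·10° lat → SW at lon -180°, lat 40°.
Square 8, 0: +8·2° lon, +0·1° lat → SW at lon -164°, lat 40°.
Cell spans 2° lon × 1° lat.
west -164.00, east -162.00.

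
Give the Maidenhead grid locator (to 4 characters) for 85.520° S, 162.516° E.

Shift to the Maidenhead origin (180°W, 90°S): lon 342.52, lat 4.48.
Field: 342.52/20 → 17 → R, 4.48/10 → 0 → A; chars RA.
Square: 2.52/2 → 1, 4.48/1 → 4; chars 14.

RA14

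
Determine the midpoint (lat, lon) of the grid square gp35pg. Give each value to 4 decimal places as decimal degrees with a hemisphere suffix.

65.2708° N, 52.7083° W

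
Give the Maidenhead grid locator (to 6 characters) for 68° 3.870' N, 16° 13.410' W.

IP18vb

Shift to the Maidenhead origin (180°W, 90°S): lon 163.7765, lat 158.0645.
Field: 163.7765/20 → 8 → I, 158.0645/10 → 15 → P; chars IP.
Square: 3.7765/2 → 1, 8.0645/1 → 8; chars 18.
Subsquare: 1.7765/0.0833333 → 21 → v, 0.0645/0.0416667 → 1 → b; chars vb.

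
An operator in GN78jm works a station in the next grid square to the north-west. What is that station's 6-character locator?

GN78in

Longitude subsquare j = 9; −1 → 8 = i.
Latitude subsquare m = 12; +1 → 13 = n.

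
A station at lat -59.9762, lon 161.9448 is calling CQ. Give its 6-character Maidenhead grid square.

RD00xa

Shift to the Maidenhead origin (180°W, 90°S): lon 341.9448, lat 30.0238.
Field: 341.9448/20 → 17 → R, 30.0238/10 → 3 → D; chars RD.
Square: 1.9448/2 → 0, 0.0238/1 → 0; chars 00.
Subsquare: 1.9448/0.0833333 → 23 → x, 0.0238/0.0416667 → 0 → a; chars xa.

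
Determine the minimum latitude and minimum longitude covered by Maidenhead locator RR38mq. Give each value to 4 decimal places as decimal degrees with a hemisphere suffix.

88.6667° N, 167.0000° E

Field R=17, R=17: +17·20° lon, +17·10° lat → SW at lon 160°, lat 80°.
Square 3, 8: +3·2° lon, +8·1° lat → SW at lon 166°, lat 88°.
Subsquare m=12, q=16: +12·0.0833333° lon, +16·0.0416667° lat → SW at lon 167°, lat 88.6667°.
latitude 88.6667° N, longitude 167.0000° E.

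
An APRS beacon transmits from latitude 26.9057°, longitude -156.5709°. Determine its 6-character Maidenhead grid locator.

Shift to the Maidenhead origin (180°W, 90°S): lon 23.4291, lat 116.9057.
Field: lon ⌊23.4291/20⌋ = 1 → B; lat ⌊116.9057/10⌋ = 11 → L.
Square: lon ⌊3.4291/2⌋ = 1; lat ⌊6.9057/1⌋ = 6.
Subsquare: lon ⌊1.4291/0.0833333⌋ = 17 → r; lat ⌊0.9057/0.0416667⌋ = 21 → v.

BL16rv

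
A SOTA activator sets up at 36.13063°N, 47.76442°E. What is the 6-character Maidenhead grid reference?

LM36vd

Offset from 180°W / 90°S: lon 227.7644°, lat 126.1306°.
Field (20°×10°, letters A–R): 227.7644/20 → 11 → L, 126.1306/10 → 12 → M; chars LM.
Square (2°×1°, digits 0–9): 7.7644/2 → 3, 6.1306/1 → 6; chars 36.
Subsquare (5′×2.5′, letters a–x): 1.7644/0.0833333 → 21 → v, 0.1306/0.0416667 → 3 → d; chars vd.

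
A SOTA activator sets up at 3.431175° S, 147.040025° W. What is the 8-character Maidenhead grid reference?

BI66ln56

Offset from 180°W / 90°S: lon 32.95997°, lat 86.56883°.
Field (20°×10°, letters A–R): 32.95997/20 → 1 → B, 86.56883/10 → 8 → I; chars BI.
Square (2°×1°, digits 0–9): 12.95997/2 → 6, 6.56883/1 → 6; chars 66.
Subsquare (5′×2.5′, letters a–x): 0.95997/0.0833333 → 11 → l, 0.56883/0.0416667 → 13 → n; chars ln.
Extended square (30″×15″, digits 0–9): 0.04331/0.00833333 → 5, 0.02716/0.00416667 → 6; chars 56.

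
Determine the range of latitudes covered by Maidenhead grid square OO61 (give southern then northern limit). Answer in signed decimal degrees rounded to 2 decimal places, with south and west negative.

51.00, 52.00

Field O=14, O=14: +14·20° lon, +14·10° lat → SW at lon 100°, lat 50°.
Square 6, 1: +6·2° lon, +1·1° lat → SW at lon 112°, lat 51°.
Cell spans 2° lon × 1° lat.
south 51.00, north 52.00.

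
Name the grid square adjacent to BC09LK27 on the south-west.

BC09lk16

Longitude extended square 2; −1 → 1.
Latitude extended square 7; −1 → 6.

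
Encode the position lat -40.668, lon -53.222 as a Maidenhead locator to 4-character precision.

Shift to the Maidenhead origin (180°W, 90°S): lon 126.78, lat 49.33.
Field: lon ⌊126.78/20⌋ = 6 → G; lat ⌊49.33/10⌋ = 4 → E.
Square: lon ⌊6.78/2⌋ = 3; lat ⌊9.33/1⌋ = 9.

GE39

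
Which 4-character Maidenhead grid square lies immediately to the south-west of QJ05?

PJ94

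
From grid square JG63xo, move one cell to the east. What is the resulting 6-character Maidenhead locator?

Longitude subsquare x = 23; +1 → 24, wraps to 0 = a, carry into square.
Longitude square 6; +1 → 7.
The latitude characters are unchanged.

JG73ao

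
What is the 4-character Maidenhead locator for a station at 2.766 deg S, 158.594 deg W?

BI07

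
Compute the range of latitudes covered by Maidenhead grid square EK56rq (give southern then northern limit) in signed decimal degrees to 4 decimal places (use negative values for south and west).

Field E=4, K=10: +4·20° lon, +10·10° lat → SW at lon -100°, lat 10°.
Square 5, 6: +5·2° lon, +6·1° lat → SW at lon -90°, lat 16°.
Subsquare r=17, q=16: +17·0.0833333° lon, +16·0.0416667° lat → SW at lon -88.5833°, lat 16.6667°.
Cell spans 0.0833333° lon × 0.0416667° lat.
south 16.6667, north 16.7083.

16.6667, 16.7083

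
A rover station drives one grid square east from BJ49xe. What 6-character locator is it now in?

BJ59ae

Longitude subsquare x = 23; +1 → 24, wraps to 0 = a, carry into square.
Longitude square 4; +1 → 5.
The latitude characters are unchanged.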